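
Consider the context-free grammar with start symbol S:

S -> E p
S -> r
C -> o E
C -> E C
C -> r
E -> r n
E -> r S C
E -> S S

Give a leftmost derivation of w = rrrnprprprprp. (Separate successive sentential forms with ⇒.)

S⇒Ep⇒SSp⇒EpSp⇒rSCpSp⇒rEpCpSp⇒rrSCpCpSp⇒rrEpCpCpSp⇒rrSSpCpCpSp⇒rrEpSpCpCpSp⇒rrrnpSpCpCpSp⇒rrrnprpCpCpSp⇒rrrnprprpCpSp⇒rrrnprprprpSp⇒rrrnprprprprp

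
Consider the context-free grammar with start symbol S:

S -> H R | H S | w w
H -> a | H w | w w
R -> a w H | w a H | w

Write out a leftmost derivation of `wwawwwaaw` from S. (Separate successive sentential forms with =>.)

S => HS   [S -> H S]
HS => wwS   [H -> w w]
wwS => wwHS   [S -> H S]
wwHS => wwHwS   [H -> H w]
wwHwS => wwawS   [H -> a]
wwawS => wwawHS   [S -> H S]
wwawHS => wwawwwS   [H -> w w]
wwawwwS => wwawwwHS   [S -> H S]
wwawwwHS => wwawwwaS   [H -> a]
wwawwwaS => wwawwwaHR   [S -> H R]
wwawwwaHR => wwawwwaaR   [H -> a]
wwawwwaaR => wwawwwaaw   [R -> w]

S => HS => wwS => wwHS => wwHwS => wwawS => wwawHS => wwawwwS => wwawwwHS => wwawwwaS => wwawwwaHR => wwawwwaaR => wwawwwaaw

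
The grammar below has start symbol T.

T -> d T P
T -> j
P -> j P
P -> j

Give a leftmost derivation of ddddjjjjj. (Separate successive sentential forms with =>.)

T => dTP => ddTPP => dddTPPP => ddddTPPPP => ddddjPPPP => ddddjjPPP => ddddjjjPP => ddddjjjjP => ddddjjjjj

T => dTP   [T -> d T P]
dTP => ddTPP   [T -> d T P]
ddTPP => dddTPPP   [T -> d T P]
dddTPPP => ddddTPPPP   [T -> d T P]
ddddTPPPP => ddddjPPPP   [T -> j]
ddddjPPPP => ddddjjPPP   [P -> j]
ddddjjPPP => ddddjjjPP   [P -> j]
ddddjjjPP => ddddjjjjP   [P -> j]
ddddjjjjP => ddddjjjjj   [P -> j]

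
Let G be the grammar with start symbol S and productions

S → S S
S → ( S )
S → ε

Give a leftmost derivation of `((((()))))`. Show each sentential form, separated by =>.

S => (S)   [S → ( S )]
(S) => ((S))   [S → ( S )]
((S)) => (((S)))   [S → ( S )]
(((S))) => (((SS)))   [S → S S]
(((SS))) => ((((S)S)))   [S → ( S )]
((((S)S))) => ((((SS)S)))   [S → S S]
((((SS)S))) => (((((S)S)S)))   [S → ( S )]
(((((S)S)S))) => ((((()S)S)))   [S → ε]
((((()S)S))) => ((((())S)))   [S → ε]
((((())S))) => ((((()))))   [S → ε]

S=>(S)=>((S))=>(((S)))=>(((SS)))=>((((S)S)))=>((((SS)S)))=>(((((S)S)S)))=>((((()S)S)))=>((((())S)))=>((((()))))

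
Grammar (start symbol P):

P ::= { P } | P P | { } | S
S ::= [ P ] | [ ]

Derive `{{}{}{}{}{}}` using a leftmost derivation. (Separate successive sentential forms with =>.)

P => {P} => {PP} => {PPP} => {{}PP} => {{}PPP} => {{}{}PP} => {{}{}{}P} => {{}{}{}PP} => {{}{}{}{}P} => {{}{}{}{}{}}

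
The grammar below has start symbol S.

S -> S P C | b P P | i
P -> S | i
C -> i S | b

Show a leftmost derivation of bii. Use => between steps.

S => bPP => bSP => biP => bii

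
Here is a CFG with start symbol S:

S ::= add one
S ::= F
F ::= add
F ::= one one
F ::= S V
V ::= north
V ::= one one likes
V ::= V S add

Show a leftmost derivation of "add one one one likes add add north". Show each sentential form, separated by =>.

S => F => S V => F V => S V V => add one V V => add one V S add V => add one one one likes S add V => add one one one likes F add V => add one one one likes add add V => add one one one likes add add north

S => F   [S ::= F]
F => S V   [F ::= S V]
S V => F V   [S ::= F]
F V => S V V   [F ::= S V]
S V V => add one V V   [S ::= add one]
add one V V => add one V S add V   [V ::= V S add]
add one V S add V => add one one one likes S add V   [V ::= one one likes]
add one one one likes S add V => add one one one likes F add V   [S ::= F]
add one one one likes F add V => add one one one likes add add V   [F ::= add]
add one one one likes add add V => add one one one likes add add north   [V ::= north]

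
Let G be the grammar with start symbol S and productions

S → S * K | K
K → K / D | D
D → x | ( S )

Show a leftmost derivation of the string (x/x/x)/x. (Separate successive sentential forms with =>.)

S=>K=>K/D=>D/D=>(S)/D=>(K)/D=>(K/D)/D=>(K/D/D)/D=>(D/D/D)/D=>(x/D/D)/D=>(x/x/D)/D=>(x/x/x)/D=>(x/x/x)/x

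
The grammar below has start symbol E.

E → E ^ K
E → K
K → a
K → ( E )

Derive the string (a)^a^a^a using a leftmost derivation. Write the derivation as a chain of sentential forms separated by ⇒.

E ⇒ E^K   [E → E ^ K]
E^K ⇒ E^K^K   [E → E ^ K]
E^K^K ⇒ E^K^K^K   [E → E ^ K]
E^K^K^K ⇒ K^K^K^K   [E → K]
K^K^K^K ⇒ (E)^K^K^K   [K → ( E )]
(E)^K^K^K ⇒ (K)^K^K^K   [E → K]
(K)^K^K^K ⇒ (a)^K^K^K   [K → a]
(a)^K^K^K ⇒ (a)^a^K^K   [K → a]
(a)^a^K^K ⇒ (a)^a^a^K   [K → a]
(a)^a^a^K ⇒ (a)^a^a^a   [K → a]

E ⇒ E^K ⇒ E^K^K ⇒ E^K^K^K ⇒ K^K^K^K ⇒ (E)^K^K^K ⇒ (K)^K^K^K ⇒ (a)^K^K^K ⇒ (a)^a^K^K ⇒ (a)^a^a^K ⇒ (a)^a^a^a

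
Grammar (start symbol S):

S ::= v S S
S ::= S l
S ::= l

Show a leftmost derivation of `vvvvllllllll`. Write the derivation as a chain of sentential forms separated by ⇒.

S ⇒ vSS ⇒ vvSSS ⇒ vvvSSSS ⇒ vvvSlSSS ⇒ vvvSllSSS ⇒ vvvvSSllSSS ⇒ vvvvlSllSSS ⇒ vvvvlSlllSSS ⇒ vvvvlllllSSS ⇒ vvvvllllllSS ⇒ vvvvlllllllS ⇒ vvvvllllllll

S ⇒ vSS   [S ::= v S S]
vSS ⇒ vvSSS   [S ::= v S S]
vvSSS ⇒ vvvSSSS   [S ::= v S S]
vvvSSSS ⇒ vvvSlSSS   [S ::= S l]
vvvSlSSS ⇒ vvvSllSSS   [S ::= S l]
vvvSllSSS ⇒ vvvvSSllSSS   [S ::= v S S]
vvvvSSllSSS ⇒ vvvvlSllSSS   [S ::= l]
vvvvlSllSSS ⇒ vvvvlSlllSSS   [S ::= S l]
vvvvlSlllSSS ⇒ vvvvlllllSSS   [S ::= l]
vvvvlllllSSS ⇒ vvvvllllllSS   [S ::= l]
vvvvllllllSS ⇒ vvvvlllllllS   [S ::= l]
vvvvlllllllS ⇒ vvvvllllllll   [S ::= l]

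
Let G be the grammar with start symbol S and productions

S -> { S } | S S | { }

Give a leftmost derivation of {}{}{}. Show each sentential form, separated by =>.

S => SS => SSS => {}SS => {}{}S => {}{}{}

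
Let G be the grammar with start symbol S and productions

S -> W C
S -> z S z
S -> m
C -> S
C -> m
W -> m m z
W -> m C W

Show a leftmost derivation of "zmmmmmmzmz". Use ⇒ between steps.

S⇒zSz⇒zWCz⇒zmCWCz⇒zmmWCz⇒zmmmCWCz⇒zmmmSWCz⇒zmmmmWCz⇒zmmmmmmzCz⇒zmmmmmmzmz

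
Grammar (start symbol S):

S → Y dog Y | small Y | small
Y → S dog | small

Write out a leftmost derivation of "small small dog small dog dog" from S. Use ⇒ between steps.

S ⇒ small Y   [S → small Y]
small Y ⇒ small S dog   [Y → S dog]
small S dog ⇒ small Y dog Y dog   [S → Y dog Y]
small Y dog Y dog ⇒ small small dog Y dog   [Y → small]
small small dog Y dog ⇒ small small dog S dog dog   [Y → S dog]
small small dog S dog dog ⇒ small small dog small dog dog   [S → small]

S ⇒ small Y ⇒ small S dog ⇒ small Y dog Y dog ⇒ small small dog Y dog ⇒ small small dog S dog dog ⇒ small small dog small dog dog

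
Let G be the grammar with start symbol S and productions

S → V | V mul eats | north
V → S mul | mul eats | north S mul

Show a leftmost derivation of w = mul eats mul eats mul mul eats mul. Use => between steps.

S => V => S mul => V mul eats mul => S mul mul eats mul => V mul eats mul mul eats mul => mul eats mul eats mul mul eats mul

S => V   [S → V]
V => S mul   [V → S mul]
S mul => V mul eats mul   [S → V mul eats]
V mul eats mul => S mul mul eats mul   [V → S mul]
S mul mul eats mul => V mul eats mul mul eats mul   [S → V mul eats]
V mul eats mul mul eats mul => mul eats mul eats mul mul eats mul   [V → mul eats]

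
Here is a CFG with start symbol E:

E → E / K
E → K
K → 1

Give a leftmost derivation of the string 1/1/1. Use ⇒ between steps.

E ⇒ E/K ⇒ E/K/K ⇒ K/K/K ⇒ 1/K/K ⇒ 1/1/K ⇒ 1/1/1

E ⇒ E/K   [E → E / K]
E/K ⇒ E/K/K   [E → E / K]
E/K/K ⇒ K/K/K   [E → K]
K/K/K ⇒ 1/K/K   [K → 1]
1/K/K ⇒ 1/1/K   [K → 1]
1/1/K ⇒ 1/1/1   [K → 1]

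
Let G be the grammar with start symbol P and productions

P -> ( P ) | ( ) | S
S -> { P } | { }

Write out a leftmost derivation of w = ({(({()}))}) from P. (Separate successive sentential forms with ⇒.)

P ⇒ (P) ⇒ (S) ⇒ ({P}) ⇒ ({(P)}) ⇒ ({((P))}) ⇒ ({((S))}) ⇒ ({(({P}))}) ⇒ ({(({()}))})

P ⇒ (P)   [P -> ( P )]
(P) ⇒ (S)   [P -> S]
(S) ⇒ ({P})   [S -> { P }]
({P}) ⇒ ({(P)})   [P -> ( P )]
({(P)}) ⇒ ({((P))})   [P -> ( P )]
({((P))}) ⇒ ({((S))})   [P -> S]
({((S))}) ⇒ ({(({P}))})   [S -> { P }]
({(({P}))}) ⇒ ({(({()}))})   [P -> ( )]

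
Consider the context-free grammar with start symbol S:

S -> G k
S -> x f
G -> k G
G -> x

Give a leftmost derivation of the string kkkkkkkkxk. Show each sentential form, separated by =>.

S => Gk => kGk => kkGk => kkkGk => kkkkGk => kkkkkGk => kkkkkkGk => kkkkkkkGk => kkkkkkkkGk => kkkkkkkkxk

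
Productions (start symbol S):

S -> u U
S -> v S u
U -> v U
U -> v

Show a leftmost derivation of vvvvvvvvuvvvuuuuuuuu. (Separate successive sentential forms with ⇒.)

S ⇒ vSu ⇒ vvSuu ⇒ vvvSuuu ⇒ vvvvSuuuu ⇒ vvvvvSuuuuu ⇒ vvvvvvSuuuuuu ⇒ vvvvvvvSuuuuuuu ⇒ vvvvvvvvSuuuuuuuu ⇒ vvvvvvvvuUuuuuuuuu ⇒ vvvvvvvvuvUuuuuuuuu ⇒ vvvvvvvvuvvUuuuuuuuu ⇒ vvvvvvvvuvvvuuuuuuuu

S ⇒ vSu   [S -> v S u]
vSu ⇒ vvSuu   [S -> v S u]
vvSuu ⇒ vvvSuuu   [S -> v S u]
vvvSuuu ⇒ vvvvSuuuu   [S -> v S u]
vvvvSuuuu ⇒ vvvvvSuuuuu   [S -> v S u]
vvvvvSuuuuu ⇒ vvvvvvSuuuuuu   [S -> v S u]
vvvvvvSuuuuuu ⇒ vvvvvvvSuuuuuuu   [S -> v S u]
vvvvvvvSuuuuuuu ⇒ vvvvvvvvSuuuuuuuu   [S -> v S u]
vvvvvvvvSuuuuuuuu ⇒ vvvvvvvvuUuuuuuuuu   [S -> u U]
vvvvvvvvuUuuuuuuuu ⇒ vvvvvvvvuvUuuuuuuuu   [U -> v U]
vvvvvvvvuvUuuuuuuuu ⇒ vvvvvvvvuvvUuuuuuuuu   [U -> v U]
vvvvvvvvuvvUuuuuuuuu ⇒ vvvvvvvvuvvvuuuuuuuu   [U -> v]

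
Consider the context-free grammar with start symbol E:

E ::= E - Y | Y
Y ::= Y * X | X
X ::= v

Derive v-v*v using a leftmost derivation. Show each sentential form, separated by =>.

E => E-Y => Y-Y => X-Y => v-Y => v-Y*X => v-X*X => v-v*X => v-v*v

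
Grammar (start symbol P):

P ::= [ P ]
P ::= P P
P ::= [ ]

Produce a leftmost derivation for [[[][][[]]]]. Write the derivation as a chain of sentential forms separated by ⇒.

P⇒[P]⇒[[P]]⇒[[PP]]⇒[[PPP]]⇒[[[]PP]]⇒[[[][]P]]⇒[[[][][P]]]⇒[[[][][[]]]]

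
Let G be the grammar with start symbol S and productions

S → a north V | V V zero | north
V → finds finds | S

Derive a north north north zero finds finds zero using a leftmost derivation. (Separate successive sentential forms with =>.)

S => V V zero   [S → V V zero]
V V zero => S V zero   [V → S]
S V zero => V V zero V zero   [S → V V zero]
V V zero V zero => S V zero V zero   [V → S]
S V zero V zero => a north V V zero V zero   [S → a north V]
a north V V zero V zero => a north S V zero V zero   [V → S]
a north S V zero V zero => a north north V zero V zero   [S → north]
a north north V zero V zero => a north north S zero V zero   [V → S]
a north north S zero V zero => a north north north zero V zero   [S → north]
a north north north zero V zero => a north north north zero finds finds zero   [V → finds finds]

S => V V zero => S V zero => V V zero V zero => S V zero V zero => a north V V zero V zero => a north S V zero V zero => a north north V zero V zero => a north north S zero V zero => a north north north zero V zero => a north north north zero finds finds zero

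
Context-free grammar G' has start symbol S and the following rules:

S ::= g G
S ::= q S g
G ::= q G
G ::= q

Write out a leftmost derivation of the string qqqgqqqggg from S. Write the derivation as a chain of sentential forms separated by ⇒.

S ⇒ qSg ⇒ qqSgg ⇒ qqqSggg ⇒ qqqgGggg ⇒ qqqgqGggg ⇒ qqqgqqGggg ⇒ qqqgqqqggg

S ⇒ qSg   [S ::= q S g]
qSg ⇒ qqSgg   [S ::= q S g]
qqSgg ⇒ qqqSggg   [S ::= q S g]
qqqSggg ⇒ qqqgGggg   [S ::= g G]
qqqgGggg ⇒ qqqgqGggg   [G ::= q G]
qqqgqGggg ⇒ qqqgqqGggg   [G ::= q G]
qqqgqqGggg ⇒ qqqgqqqggg   [G ::= q]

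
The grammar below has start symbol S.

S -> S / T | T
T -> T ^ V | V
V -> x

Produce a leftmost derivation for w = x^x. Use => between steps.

S=>T=>T^V=>V^V=>x^V=>x^x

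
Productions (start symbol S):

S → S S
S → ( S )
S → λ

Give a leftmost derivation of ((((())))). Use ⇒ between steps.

S ⇒ (S) ⇒ (SS) ⇒ ((S)S) ⇒ (((S))S) ⇒ ((((S)))S) ⇒ (((((S))))S) ⇒ ((((())))S) ⇒ ((((()))))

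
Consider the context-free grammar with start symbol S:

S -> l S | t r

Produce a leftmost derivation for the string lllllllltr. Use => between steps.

S => lS   [S -> l S]
lS => llS   [S -> l S]
llS => lllS   [S -> l S]
lllS => llllS   [S -> l S]
llllS => lllllS   [S -> l S]
lllllS => llllllS   [S -> l S]
llllllS => lllllllS   [S -> l S]
lllllllS => llllllllS   [S -> l S]
llllllllS => lllllllltr   [S -> t r]

S => lS => llS => lllS => llllS => lllllS => llllllS => lllllllS => llllllllS => lllllllltr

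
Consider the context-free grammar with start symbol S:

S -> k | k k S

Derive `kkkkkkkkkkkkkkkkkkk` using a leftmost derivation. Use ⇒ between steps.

S ⇒ kkS ⇒ kkkkS ⇒ kkkkkkS ⇒ kkkkkkkkS ⇒ kkkkkkkkkkS ⇒ kkkkkkkkkkkkS ⇒ kkkkkkkkkkkkkkS ⇒ kkkkkkkkkkkkkkkkS ⇒ kkkkkkkkkkkkkkkkkkS ⇒ kkkkkkkkkkkkkkkkkkk

S ⇒ kkS   [S -> k k S]
kkS ⇒ kkkkS   [S -> k k S]
kkkkS ⇒ kkkkkkS   [S -> k k S]
kkkkkkS ⇒ kkkkkkkkS   [S -> k k S]
kkkkkkkkS ⇒ kkkkkkkkkkS   [S -> k k S]
kkkkkkkkkkS ⇒ kkkkkkkkkkkkS   [S -> k k S]
kkkkkkkkkkkkS ⇒ kkkkkkkkkkkkkkS   [S -> k k S]
kkkkkkkkkkkkkkS ⇒ kkkkkkkkkkkkkkkkS   [S -> k k S]
kkkkkkkkkkkkkkkkS ⇒ kkkkkkkkkkkkkkkkkkS   [S -> k k S]
kkkkkkkkkkkkkkkkkkS ⇒ kkkkkkkkkkkkkkkkkkk   [S -> k]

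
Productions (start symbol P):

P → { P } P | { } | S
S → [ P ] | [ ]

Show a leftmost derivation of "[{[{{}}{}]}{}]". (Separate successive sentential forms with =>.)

P=>S=>[P]=>[{P}P]=>[{S}P]=>[{[P]}P]=>[{[{P}P]}P]=>[{[{{}}P]}P]=>[{[{{}}{}]}P]=>[{[{{}}{}]}{}]

P => S   [P → S]
S => [P]   [S → [ P ]]
[P] => [{P}P]   [P → { P } P]
[{P}P] => [{S}P]   [P → S]
[{S}P] => [{[P]}P]   [S → [ P ]]
[{[P]}P] => [{[{P}P]}P]   [P → { P } P]
[{[{P}P]}P] => [{[{{}}P]}P]   [P → { }]
[{[{{}}P]}P] => [{[{{}}{}]}P]   [P → { }]
[{[{{}}{}]}P] => [{[{{}}{}]}{}]   [P → { }]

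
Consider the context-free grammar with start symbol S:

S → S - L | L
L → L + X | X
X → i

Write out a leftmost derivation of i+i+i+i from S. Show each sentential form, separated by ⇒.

S ⇒ L ⇒ L+X ⇒ L+X+X ⇒ L+X+X+X ⇒ X+X+X+X ⇒ i+X+X+X ⇒ i+i+X+X ⇒ i+i+i+X ⇒ i+i+i+i

S ⇒ L   [S → L]
L ⇒ L+X   [L → L + X]
L+X ⇒ L+X+X   [L → L + X]
L+X+X ⇒ L+X+X+X   [L → L + X]
L+X+X+X ⇒ X+X+X+X   [L → X]
X+X+X+X ⇒ i+X+X+X   [X → i]
i+X+X+X ⇒ i+i+X+X   [X → i]
i+i+X+X ⇒ i+i+i+X   [X → i]
i+i+i+X ⇒ i+i+i+i   [X → i]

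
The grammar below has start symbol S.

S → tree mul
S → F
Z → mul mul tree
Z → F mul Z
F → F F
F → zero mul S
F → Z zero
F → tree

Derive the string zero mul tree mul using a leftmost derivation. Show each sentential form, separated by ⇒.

S ⇒ F   [S → F]
F ⇒ zero mul S   [F → zero mul S]
zero mul S ⇒ zero mul tree mul   [S → tree mul]

S ⇒ F ⇒ zero mul S ⇒ zero mul tree mul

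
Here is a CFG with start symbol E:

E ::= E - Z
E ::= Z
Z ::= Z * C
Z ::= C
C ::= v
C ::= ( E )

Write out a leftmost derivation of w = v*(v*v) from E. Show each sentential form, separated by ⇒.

E⇒Z⇒Z*C⇒C*C⇒v*C⇒v*(E)⇒v*(Z)⇒v*(Z*C)⇒v*(C*C)⇒v*(v*C)⇒v*(v*v)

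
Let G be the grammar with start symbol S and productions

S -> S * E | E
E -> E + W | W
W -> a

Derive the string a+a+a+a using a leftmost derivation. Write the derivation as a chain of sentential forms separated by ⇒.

S ⇒ E ⇒ E+W ⇒ E+W+W ⇒ E+W+W+W ⇒ W+W+W+W ⇒ a+W+W+W ⇒ a+a+W+W ⇒ a+a+a+W ⇒ a+a+a+a

S ⇒ E   [S -> E]
E ⇒ E+W   [E -> E + W]
E+W ⇒ E+W+W   [E -> E + W]
E+W+W ⇒ E+W+W+W   [E -> E + W]
E+W+W+W ⇒ W+W+W+W   [E -> W]
W+W+W+W ⇒ a+W+W+W   [W -> a]
a+W+W+W ⇒ a+a+W+W   [W -> a]
a+a+W+W ⇒ a+a+a+W   [W -> a]
a+a+a+W ⇒ a+a+a+a   [W -> a]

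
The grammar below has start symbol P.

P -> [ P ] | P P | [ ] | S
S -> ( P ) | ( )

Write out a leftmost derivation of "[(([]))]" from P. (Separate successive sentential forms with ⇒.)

P ⇒ [P]   [P -> [ P ]]
[P] ⇒ [S]   [P -> S]
[S] ⇒ [(P)]   [S -> ( P )]
[(P)] ⇒ [(S)]   [P -> S]
[(S)] ⇒ [((P))]   [S -> ( P )]
[((P))] ⇒ [(([]))]   [P -> [ ]]

P⇒[P]⇒[S]⇒[(P)]⇒[(S)]⇒[((P))]⇒[(([]))]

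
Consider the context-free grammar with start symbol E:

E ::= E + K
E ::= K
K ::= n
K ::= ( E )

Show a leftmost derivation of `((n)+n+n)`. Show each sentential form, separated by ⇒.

E ⇒ K   [E ::= K]
K ⇒ (E)   [K ::= ( E )]
(E) ⇒ (E+K)   [E ::= E + K]
(E+K) ⇒ (E+K+K)   [E ::= E + K]
(E+K+K) ⇒ (K+K+K)   [E ::= K]
(K+K+K) ⇒ ((E)+K+K)   [K ::= ( E )]
((E)+K+K) ⇒ ((K)+K+K)   [E ::= K]
((K)+K+K) ⇒ ((n)+K+K)   [K ::= n]
((n)+K+K) ⇒ ((n)+n+K)   [K ::= n]
((n)+n+K) ⇒ ((n)+n+n)   [K ::= n]

E⇒K⇒(E)⇒(E+K)⇒(E+K+K)⇒(K+K+K)⇒((E)+K+K)⇒((K)+K+K)⇒((n)+K+K)⇒((n)+n+K)⇒((n)+n+n)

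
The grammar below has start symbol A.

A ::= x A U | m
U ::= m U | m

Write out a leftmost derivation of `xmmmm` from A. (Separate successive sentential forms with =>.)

A => xAU => xmU => xmmU => xmmmU => xmmmm

A => xAU   [A ::= x A U]
xAU => xmU   [A ::= m]
xmU => xmmU   [U ::= m U]
xmmU => xmmmU   [U ::= m U]
xmmmU => xmmmm   [U ::= m]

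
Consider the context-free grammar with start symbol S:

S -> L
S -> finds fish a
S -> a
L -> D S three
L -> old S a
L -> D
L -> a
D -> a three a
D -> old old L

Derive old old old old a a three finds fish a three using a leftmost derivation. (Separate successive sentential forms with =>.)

S => L   [S -> L]
L => D S three   [L -> D S three]
D S three => old old L S three   [D -> old old L]
old old L S three => old old D S three S three   [L -> D S three]
old old D S three S three => old old old old L S three S three   [D -> old old L]
old old old old L S three S three => old old old old a S three S three   [L -> a]
old old old old a S three S three => old old old old a L three S three   [S -> L]
old old old old a L three S three => old old old old a a three S three   [L -> a]
old old old old a a three S three => old old old old a a three finds fish a three   [S -> finds fish a]

S => L => D S three => old old L S three => old old D S three S three => old old old old L S three S three => old old old old a S three S three => old old old old a L three S three => old old old old a a three S three => old old old old a a three finds fish a three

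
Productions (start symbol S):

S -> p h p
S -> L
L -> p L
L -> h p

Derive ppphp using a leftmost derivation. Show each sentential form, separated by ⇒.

S⇒L⇒pL⇒ppL⇒pppL⇒ppphp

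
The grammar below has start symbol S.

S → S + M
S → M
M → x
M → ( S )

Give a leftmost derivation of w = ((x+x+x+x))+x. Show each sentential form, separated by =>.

S => S+M   [S → S + M]
S+M => M+M   [S → M]
M+M => (S)+M   [M → ( S )]
(S)+M => (M)+M   [S → M]
(M)+M => ((S))+M   [M → ( S )]
((S))+M => ((S+M))+M   [S → S + M]
((S+M))+M => ((S+M+M))+M   [S → S + M]
((S+M+M))+M => ((S+M+M+M))+M   [S → S + M]
((S+M+M+M))+M => ((M+M+M+M))+M   [S → M]
((M+M+M+M))+M => ((x+M+M+M))+M   [M → x]
((x+M+M+M))+M => ((x+x+M+M))+M   [M → x]
((x+x+M+M))+M => ((x+x+x+M))+M   [M → x]
((x+x+x+M))+M => ((x+x+x+x))+M   [M → x]
((x+x+x+x))+M => ((x+x+x+x))+x   [M → x]

S => S+M => M+M => (S)+M => (M)+M => ((S))+M => ((S+M))+M => ((S+M+M))+M => ((S+M+M+M))+M => ((M+M+M+M))+M => ((x+M+M+M))+M => ((x+x+M+M))+M => ((x+x+x+M))+M => ((x+x+x+x))+M => ((x+x+x+x))+x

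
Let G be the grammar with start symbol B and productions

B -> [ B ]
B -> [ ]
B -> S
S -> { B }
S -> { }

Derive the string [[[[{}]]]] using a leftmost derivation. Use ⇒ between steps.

B ⇒ [B]   [B -> [ B ]]
[B] ⇒ [[B]]   [B -> [ B ]]
[[B]] ⇒ [[[B]]]   [B -> [ B ]]
[[[B]]] ⇒ [[[[B]]]]   [B -> [ B ]]
[[[[B]]]] ⇒ [[[[S]]]]   [B -> S]
[[[[S]]]] ⇒ [[[[{}]]]]   [S -> { }]

B⇒[B]⇒[[B]]⇒[[[B]]]⇒[[[[B]]]]⇒[[[[S]]]]⇒[[[[{}]]]]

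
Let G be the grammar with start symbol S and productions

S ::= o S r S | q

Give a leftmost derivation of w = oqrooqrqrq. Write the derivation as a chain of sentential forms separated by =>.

S=>oSrS=>oqrS=>oqroSrS=>oqrooSrSrS=>oqrooqrSrS=>oqrooqrqrS=>oqrooqrqrq

S => oSrS   [S ::= o S r S]
oSrS => oqrS   [S ::= q]
oqrS => oqroSrS   [S ::= o S r S]
oqroSrS => oqrooSrSrS   [S ::= o S r S]
oqrooSrSrS => oqrooqrSrS   [S ::= q]
oqrooqrSrS => oqrooqrqrS   [S ::= q]
oqrooqrqrS => oqrooqrqrq   [S ::= q]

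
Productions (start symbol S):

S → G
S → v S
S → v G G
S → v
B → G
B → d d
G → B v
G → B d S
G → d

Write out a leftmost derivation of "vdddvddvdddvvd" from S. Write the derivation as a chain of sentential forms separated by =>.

S => vGG => vBdSG => vdddSG => vdddvGGG => vdddvBvGG => vdddvddvGG => vdddvddvBvG => vdddvddvGvG => vdddvddvBdSvG => vdddvddvdddSvG => vdddvddvdddvvG => vdddvddvdddvvd

S => vGG   [S → v G G]
vGG => vBdSG   [G → B d S]
vBdSG => vdddSG   [B → d d]
vdddSG => vdddvGGG   [S → v G G]
vdddvGGG => vdddvBvGG   [G → B v]
vdddvBvGG => vdddvddvGG   [B → d d]
vdddvddvGG => vdddvddvBvG   [G → B v]
vdddvddvBvG => vdddvddvGvG   [B → G]
vdddvddvGvG => vdddvddvBdSvG   [G → B d S]
vdddvddvBdSvG => vdddvddvdddSvG   [B → d d]
vdddvddvdddSvG => vdddvddvdddvvG   [S → v]
vdddvddvdddvvG => vdddvddvdddvvd   [G → d]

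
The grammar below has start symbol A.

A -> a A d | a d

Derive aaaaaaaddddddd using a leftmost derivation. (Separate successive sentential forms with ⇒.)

A ⇒ aAd ⇒ aaAdd ⇒ aaaAddd ⇒ aaaaAdddd ⇒ aaaaaAddddd ⇒ aaaaaaAdddddd ⇒ aaaaaaaddddddd

A ⇒ aAd   [A -> a A d]
aAd ⇒ aaAdd   [A -> a A d]
aaAdd ⇒ aaaAddd   [A -> a A d]
aaaAddd ⇒ aaaaAdddd   [A -> a A d]
aaaaAdddd ⇒ aaaaaAddddd   [A -> a A d]
aaaaaAddddd ⇒ aaaaaaAdddddd   [A -> a A d]
aaaaaaAdddddd ⇒ aaaaaaaddddddd   [A -> a d]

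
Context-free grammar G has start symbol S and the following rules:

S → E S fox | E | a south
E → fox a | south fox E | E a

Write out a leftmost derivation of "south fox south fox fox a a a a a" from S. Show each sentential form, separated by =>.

S => E   [S → E]
E => E a   [E → E a]
E a => E a a   [E → E a]
E a a => E a a a   [E → E a]
E a a a => south fox E a a a   [E → south fox E]
south fox E a a a => south fox south fox E a a a   [E → south fox E]
south fox south fox E a a a => south fox south fox E a a a a   [E → E a]
south fox south fox E a a a a => south fox south fox fox a a a a a   [E → fox a]

S => E => E a => E a a => E a a a => south fox E a a a => south fox south fox E a a a => south fox south fox E a a a a => south fox south fox fox a a a a a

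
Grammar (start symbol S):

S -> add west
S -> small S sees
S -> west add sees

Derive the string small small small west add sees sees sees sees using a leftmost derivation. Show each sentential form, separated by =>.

S => small S sees => small small S sees sees => small small small S sees sees sees => small small small west add sees sees sees sees

S => small S sees   [S -> small S sees]
small S sees => small small S sees sees   [S -> small S sees]
small small S sees sees => small small small S sees sees sees   [S -> small S sees]
small small small S sees sees sees => small small small west add sees sees sees sees   [S -> west add sees]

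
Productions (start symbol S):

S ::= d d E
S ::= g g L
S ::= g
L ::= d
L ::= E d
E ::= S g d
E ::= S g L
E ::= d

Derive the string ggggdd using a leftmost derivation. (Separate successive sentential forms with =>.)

S => ggL => ggEd => ggSgLd => ggggLd => ggggdd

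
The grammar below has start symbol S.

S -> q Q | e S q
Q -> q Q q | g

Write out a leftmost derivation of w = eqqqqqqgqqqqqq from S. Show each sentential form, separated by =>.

S => eSq   [S -> e S q]
eSq => eqQq   [S -> q Q]
eqQq => eqqQqq   [Q -> q Q q]
eqqQqq => eqqqQqqq   [Q -> q Q q]
eqqqQqqq => eqqqqQqqqq   [Q -> q Q q]
eqqqqQqqqq => eqqqqqQqqqqq   [Q -> q Q q]
eqqqqqQqqqqq => eqqqqqqQqqqqqq   [Q -> q Q q]
eqqqqqqQqqqqqq => eqqqqqqgqqqqqq   [Q -> g]

S=>eSq=>eqQq=>eqqQqq=>eqqqQqqq=>eqqqqQqqqq=>eqqqqqQqqqqq=>eqqqqqqQqqqqqq=>eqqqqqqgqqqqqq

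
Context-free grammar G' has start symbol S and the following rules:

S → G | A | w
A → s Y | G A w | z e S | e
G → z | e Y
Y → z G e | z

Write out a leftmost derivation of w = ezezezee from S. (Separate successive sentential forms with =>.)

S => G   [S → G]
G => eY   [G → e Y]
eY => ezGe   [Y → z G e]
ezGe => ezeYe   [G → e Y]
ezeYe => ezezGee   [Y → z G e]
ezezGee => ezezeYee   [G → e Y]
ezezeYee => ezezezee   [Y → z]

S => G => eY => ezGe => ezeYe => ezezGee => ezezeYee => ezezezee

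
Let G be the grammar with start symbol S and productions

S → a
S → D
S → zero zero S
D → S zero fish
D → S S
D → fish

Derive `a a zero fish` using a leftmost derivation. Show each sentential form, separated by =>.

S => D => S zero fish => D zero fish => S S zero fish => a S zero fish => a a zero fish

S => D   [S → D]
D => S zero fish   [D → S zero fish]
S zero fish => D zero fish   [S → D]
D zero fish => S S zero fish   [D → S S]
S S zero fish => a S zero fish   [S → a]
a S zero fish => a a zero fish   [S → a]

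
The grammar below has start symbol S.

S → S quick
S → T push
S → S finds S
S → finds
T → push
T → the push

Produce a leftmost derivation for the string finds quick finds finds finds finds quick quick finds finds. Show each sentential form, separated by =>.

S => S finds S   [S → S finds S]
S finds S => S quick finds S   [S → S quick]
S quick finds S => S quick quick finds S   [S → S quick]
S quick quick finds S => S finds S quick quick finds S   [S → S finds S]
S finds S quick quick finds S => S finds S finds S quick quick finds S   [S → S finds S]
S finds S finds S quick quick finds S => S quick finds S finds S quick quick finds S   [S → S quick]
S quick finds S finds S quick quick finds S => finds quick finds S finds S quick quick finds S   [S → finds]
finds quick finds S finds S quick quick finds S => finds quick finds finds finds S quick quick finds S   [S → finds]
finds quick finds finds finds S quick quick finds S => finds quick finds finds finds finds quick quick finds S   [S → finds]
finds quick finds finds finds finds quick quick finds S => finds quick finds finds finds finds quick quick finds finds   [S → finds]

S => S finds S => S quick finds S => S quick quick finds S => S finds S quick quick finds S => S finds S finds S quick quick finds S => S quick finds S finds S quick quick finds S => finds quick finds S finds S quick quick finds S => finds quick finds finds finds S quick quick finds S => finds quick finds finds finds finds quick quick finds S => finds quick finds finds finds finds quick quick finds finds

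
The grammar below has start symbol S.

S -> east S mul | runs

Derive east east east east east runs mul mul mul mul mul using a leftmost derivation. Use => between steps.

S => east S mul => east east S mul mul => east east east S mul mul mul => east east east east S mul mul mul mul => east east east east east S mul mul mul mul mul => east east east east east runs mul mul mul mul mul

S => east S mul   [S -> east S mul]
east S mul => east east S mul mul   [S -> east S mul]
east east S mul mul => east east east S mul mul mul   [S -> east S mul]
east east east S mul mul mul => east east east east S mul mul mul mul   [S -> east S mul]
east east east east S mul mul mul mul => east east east east east S mul mul mul mul mul   [S -> east S mul]
east east east east east S mul mul mul mul mul => east east east east east runs mul mul mul mul mul   [S -> runs]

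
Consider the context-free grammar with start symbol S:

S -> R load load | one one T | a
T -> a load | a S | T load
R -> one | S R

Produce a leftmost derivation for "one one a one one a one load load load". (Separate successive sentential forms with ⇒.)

S ⇒ one one T ⇒ one one a S ⇒ one one a one one T ⇒ one one a one one T load ⇒ one one a one one a S load ⇒ one one a one one a R load load load ⇒ one one a one one a one load load load

S ⇒ one one T   [S -> one one T]
one one T ⇒ one one a S   [T -> a S]
one one a S ⇒ one one a one one T   [S -> one one T]
one one a one one T ⇒ one one a one one T load   [T -> T load]
one one a one one T load ⇒ one one a one one a S load   [T -> a S]
one one a one one a S load ⇒ one one a one one a R load load load   [S -> R load load]
one one a one one a R load load load ⇒ one one a one one a one load load load   [R -> one]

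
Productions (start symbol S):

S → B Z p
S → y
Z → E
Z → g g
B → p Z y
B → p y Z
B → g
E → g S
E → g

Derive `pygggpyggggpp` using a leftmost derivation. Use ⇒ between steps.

S⇒BZp⇒pyZZp⇒pyggZp⇒pyggEp⇒pygggSp⇒pygggBZpp⇒pygggpyZZpp⇒pygggpyggZpp⇒pygggpyggggpp

S ⇒ BZp   [S → B Z p]
BZp ⇒ pyZZp   [B → p y Z]
pyZZp ⇒ pyggZp   [Z → g g]
pyggZp ⇒ pyggEp   [Z → E]
pyggEp ⇒ pygggSp   [E → g S]
pygggSp ⇒ pygggBZpp   [S → B Z p]
pygggBZpp ⇒ pygggpyZZpp   [B → p y Z]
pygggpyZZpp ⇒ pygggpyggZpp   [Z → g g]
pygggpyggZpp ⇒ pygggpyggggpp   [Z → g g]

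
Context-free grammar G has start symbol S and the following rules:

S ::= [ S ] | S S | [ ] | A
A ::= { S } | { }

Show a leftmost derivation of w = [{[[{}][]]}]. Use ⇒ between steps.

S⇒[S]⇒[A]⇒[{S}]⇒[{[S]}]⇒[{[SS]}]⇒[{[[S]S]}]⇒[{[[A]S]}]⇒[{[[{}]S]}]⇒[{[[{}][]]}]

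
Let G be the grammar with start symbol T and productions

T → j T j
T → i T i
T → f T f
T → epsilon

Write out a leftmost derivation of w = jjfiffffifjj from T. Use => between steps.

T => jTj => jjTjj => jjfTfjj => jjfiTifjj => jjfifTfifjj => jjfiffTffifjj => jjfiffffifjj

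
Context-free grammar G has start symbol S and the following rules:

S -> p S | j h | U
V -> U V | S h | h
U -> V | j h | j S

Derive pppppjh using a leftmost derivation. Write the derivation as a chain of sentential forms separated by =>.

S=>pS=>ppS=>pppS=>ppppS=>pppppS=>pppppU=>pppppjh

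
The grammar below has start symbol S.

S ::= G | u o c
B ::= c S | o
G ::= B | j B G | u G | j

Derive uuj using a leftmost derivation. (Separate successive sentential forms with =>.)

S => G   [S ::= G]
G => uG   [G ::= u G]
uG => uuG   [G ::= u G]
uuG => uuj   [G ::= j]

S => G => uG => uuG => uuj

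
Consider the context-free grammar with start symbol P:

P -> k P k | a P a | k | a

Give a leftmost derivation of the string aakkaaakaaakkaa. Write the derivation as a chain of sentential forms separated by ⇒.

P ⇒ aPa ⇒ aaPaa ⇒ aakPkaa ⇒ aakkPkkaa ⇒ aakkaPakkaa ⇒ aakkaaPaakkaa ⇒ aakkaaaPaaakkaa ⇒ aakkaaakaaakkaa

P ⇒ aPa   [P -> a P a]
aPa ⇒ aaPaa   [P -> a P a]
aaPaa ⇒ aakPkaa   [P -> k P k]
aakPkaa ⇒ aakkPkkaa   [P -> k P k]
aakkPkkaa ⇒ aakkaPakkaa   [P -> a P a]
aakkaPakkaa ⇒ aakkaaPaakkaa   [P -> a P a]
aakkaaPaakkaa ⇒ aakkaaaPaaakkaa   [P -> a P a]
aakkaaaPaaakkaa ⇒ aakkaaakaaakkaa   [P -> k]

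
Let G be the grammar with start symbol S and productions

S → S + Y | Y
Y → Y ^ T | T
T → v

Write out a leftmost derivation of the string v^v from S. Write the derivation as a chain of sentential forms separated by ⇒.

S ⇒ Y ⇒ Y^T ⇒ T^T ⇒ v^T ⇒ v^v

S ⇒ Y   [S → Y]
Y ⇒ Y^T   [Y → Y ^ T]
Y^T ⇒ T^T   [Y → T]
T^T ⇒ v^T   [T → v]
v^T ⇒ v^v   [T → v]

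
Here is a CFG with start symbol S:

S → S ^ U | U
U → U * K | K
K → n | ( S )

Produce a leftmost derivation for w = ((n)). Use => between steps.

S => U => K => (S) => (U) => (K) => ((S)) => ((U)) => ((K)) => ((n))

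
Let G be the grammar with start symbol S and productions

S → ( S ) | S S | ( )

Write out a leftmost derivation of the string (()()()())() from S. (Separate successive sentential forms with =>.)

S => SS   [S → S S]
SS => (S)S   [S → ( S )]
(S)S => (SS)S   [S → S S]
(SS)S => (SSS)S   [S → S S]
(SSS)S => (SSSS)S   [S → S S]
(SSSS)S => (()SSS)S   [S → ( )]
(()SSS)S => (()()SS)S   [S → ( )]
(()()SS)S => (()()()S)S   [S → ( )]
(()()()S)S => (()()()())S   [S → ( )]
(()()()())S => (()()()())()   [S → ( )]

S=>SS=>(S)S=>(SS)S=>(SSS)S=>(SSSS)S=>(()SSS)S=>(()()SS)S=>(()()()S)S=>(()()()())S=>(()()()())()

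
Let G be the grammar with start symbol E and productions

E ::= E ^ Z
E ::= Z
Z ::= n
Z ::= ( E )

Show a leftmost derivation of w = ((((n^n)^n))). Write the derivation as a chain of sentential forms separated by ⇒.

E ⇒ Z   [E ::= Z]
Z ⇒ (E)   [Z ::= ( E )]
(E) ⇒ (Z)   [E ::= Z]
(Z) ⇒ ((E))   [Z ::= ( E )]
((E)) ⇒ ((Z))   [E ::= Z]
((Z)) ⇒ (((E)))   [Z ::= ( E )]
(((E))) ⇒ (((E^Z)))   [E ::= E ^ Z]
(((E^Z))) ⇒ (((Z^Z)))   [E ::= Z]
(((Z^Z))) ⇒ ((((E)^Z)))   [Z ::= ( E )]
((((E)^Z))) ⇒ ((((E^Z)^Z)))   [E ::= E ^ Z]
((((E^Z)^Z))) ⇒ ((((Z^Z)^Z)))   [E ::= Z]
((((Z^Z)^Z))) ⇒ ((((n^Z)^Z)))   [Z ::= n]
((((n^Z)^Z))) ⇒ ((((n^n)^Z)))   [Z ::= n]
((((n^n)^Z))) ⇒ ((((n^n)^n)))   [Z ::= n]

E ⇒ Z ⇒ (E) ⇒ (Z) ⇒ ((E)) ⇒ ((Z)) ⇒ (((E))) ⇒ (((E^Z))) ⇒ (((Z^Z))) ⇒ ((((E)^Z))) ⇒ ((((E^Z)^Z))) ⇒ ((((Z^Z)^Z))) ⇒ ((((n^Z)^Z))) ⇒ ((((n^n)^Z))) ⇒ ((((n^n)^n)))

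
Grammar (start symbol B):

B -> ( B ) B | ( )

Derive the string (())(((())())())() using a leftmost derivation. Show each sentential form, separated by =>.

B=>(B)B=>(())B=>(())(B)B=>(())((B)B)B=>(())(((B)B)B)B=>(())(((())B)B)B=>(())(((())())B)B=>(())(((())())())B=>(())(((())())())()

B => (B)B   [B -> ( B ) B]
(B)B => (())B   [B -> ( )]
(())B => (())(B)B   [B -> ( B ) B]
(())(B)B => (())((B)B)B   [B -> ( B ) B]
(())((B)B)B => (())(((B)B)B)B   [B -> ( B ) B]
(())(((B)B)B)B => (())(((())B)B)B   [B -> ( )]
(())(((())B)B)B => (())(((())())B)B   [B -> ( )]
(())(((())())B)B => (())(((())())())B   [B -> ( )]
(())(((())())())B => (())(((())())())()   [B -> ( )]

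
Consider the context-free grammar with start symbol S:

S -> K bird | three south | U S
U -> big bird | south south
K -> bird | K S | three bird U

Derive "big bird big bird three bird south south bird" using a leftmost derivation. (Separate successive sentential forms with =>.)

S => U S => big bird S => big bird U S => big bird big bird S => big bird big bird K bird => big bird big bird three bird U bird => big bird big bird three bird south south bird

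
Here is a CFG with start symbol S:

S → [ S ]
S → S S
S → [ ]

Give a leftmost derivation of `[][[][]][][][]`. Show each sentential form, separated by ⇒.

S⇒SS⇒SSS⇒SSSS⇒[]SSS⇒[]SSSS⇒[][S]SSS⇒[][SS]SSS⇒[][[]S]SSS⇒[][[][]]SSS⇒[][[][]][]SS⇒[][[][]][][]S⇒[][[][]][][][]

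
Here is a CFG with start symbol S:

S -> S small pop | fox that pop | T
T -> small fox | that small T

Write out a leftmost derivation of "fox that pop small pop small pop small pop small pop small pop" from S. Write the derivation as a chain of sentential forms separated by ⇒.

S ⇒ S small pop ⇒ S small pop small pop ⇒ S small pop small pop small pop ⇒ S small pop small pop small pop small pop ⇒ S small pop small pop small pop small pop small pop ⇒ fox that pop small pop small pop small pop small pop small pop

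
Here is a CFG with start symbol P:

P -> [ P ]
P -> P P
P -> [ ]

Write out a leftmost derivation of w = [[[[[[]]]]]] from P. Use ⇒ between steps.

P ⇒ [P] ⇒ [[P]] ⇒ [[[P]]] ⇒ [[[[P]]]] ⇒ [[[[[P]]]]] ⇒ [[[[[[]]]]]]

P ⇒ [P]   [P -> [ P ]]
[P] ⇒ [[P]]   [P -> [ P ]]
[[P]] ⇒ [[[P]]]   [P -> [ P ]]
[[[P]]] ⇒ [[[[P]]]]   [P -> [ P ]]
[[[[P]]]] ⇒ [[[[[P]]]]]   [P -> [ P ]]
[[[[[P]]]]] ⇒ [[[[[[]]]]]]   [P -> [ ]]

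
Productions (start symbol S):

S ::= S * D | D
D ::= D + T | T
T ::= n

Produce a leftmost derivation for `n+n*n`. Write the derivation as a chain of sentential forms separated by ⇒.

S⇒S*D⇒D*D⇒D+T*D⇒T+T*D⇒n+T*D⇒n+n*D⇒n+n*T⇒n+n*n

S ⇒ S*D   [S ::= S * D]
S*D ⇒ D*D   [S ::= D]
D*D ⇒ D+T*D   [D ::= D + T]
D+T*D ⇒ T+T*D   [D ::= T]
T+T*D ⇒ n+T*D   [T ::= n]
n+T*D ⇒ n+n*D   [T ::= n]
n+n*D ⇒ n+n*T   [D ::= T]
n+n*T ⇒ n+n*n   [T ::= n]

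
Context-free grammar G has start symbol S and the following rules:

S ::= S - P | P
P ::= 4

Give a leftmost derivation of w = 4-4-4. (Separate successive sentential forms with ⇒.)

S ⇒ S-P   [S ::= S - P]
S-P ⇒ S-P-P   [S ::= S - P]
S-P-P ⇒ P-P-P   [S ::= P]
P-P-P ⇒ 4-P-P   [P ::= 4]
4-P-P ⇒ 4-4-P   [P ::= 4]
4-4-P ⇒ 4-4-4   [P ::= 4]

S ⇒ S-P ⇒ S-P-P ⇒ P-P-P ⇒ 4-P-P ⇒ 4-4-P ⇒ 4-4-4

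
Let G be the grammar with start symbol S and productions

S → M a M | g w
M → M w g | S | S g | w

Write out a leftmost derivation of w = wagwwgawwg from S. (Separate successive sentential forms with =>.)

S=>MaM=>waM=>waMwg=>waSwg=>waMaMwg=>waMwgaMwg=>waSwgaMwg=>wagwwgaMwg=>wagwwgawwg

S => MaM   [S → M a M]
MaM => waM   [M → w]
waM => waMwg   [M → M w g]
waMwg => waSwg   [M → S]
waSwg => waMaMwg   [S → M a M]
waMaMwg => waMwgaMwg   [M → M w g]
waMwgaMwg => waSwgaMwg   [M → S]
waSwgaMwg => wagwwgaMwg   [S → g w]
wagwwgaMwg => wagwwgawwg   [M → w]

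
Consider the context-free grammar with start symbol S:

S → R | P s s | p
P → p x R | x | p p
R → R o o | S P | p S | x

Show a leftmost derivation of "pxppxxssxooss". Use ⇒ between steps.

S⇒Pss⇒pxRss⇒pxRooss⇒pxSPooss⇒pxRPooss⇒pxpSPooss⇒pxpPssPooss⇒pxppxRssPooss⇒pxppxxssPooss⇒pxppxxssxooss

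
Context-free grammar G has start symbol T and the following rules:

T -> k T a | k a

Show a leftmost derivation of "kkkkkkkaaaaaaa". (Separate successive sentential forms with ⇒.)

T⇒kTa⇒kkTaa⇒kkkTaaa⇒kkkkTaaaa⇒kkkkkTaaaaa⇒kkkkkkTaaaaaa⇒kkkkkkkaaaaaaa

T ⇒ kTa   [T -> k T a]
kTa ⇒ kkTaa   [T -> k T a]
kkTaa ⇒ kkkTaaa   [T -> k T a]
kkkTaaa ⇒ kkkkTaaaa   [T -> k T a]
kkkkTaaaa ⇒ kkkkkTaaaaa   [T -> k T a]
kkkkkTaaaaa ⇒ kkkkkkTaaaaaa   [T -> k T a]
kkkkkkTaaaaaa ⇒ kkkkkkkaaaaaaa   [T -> k a]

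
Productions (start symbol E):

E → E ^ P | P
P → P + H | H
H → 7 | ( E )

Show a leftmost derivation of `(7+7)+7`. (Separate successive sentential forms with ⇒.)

E ⇒ P ⇒ P+H ⇒ H+H ⇒ (E)+H ⇒ (P)+H ⇒ (P+H)+H ⇒ (H+H)+H ⇒ (7+H)+H ⇒ (7+7)+H ⇒ (7+7)+7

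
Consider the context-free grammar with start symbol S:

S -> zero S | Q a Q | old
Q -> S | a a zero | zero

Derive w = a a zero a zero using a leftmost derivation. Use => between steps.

S => Q a Q => a a zero a Q => a a zero a zero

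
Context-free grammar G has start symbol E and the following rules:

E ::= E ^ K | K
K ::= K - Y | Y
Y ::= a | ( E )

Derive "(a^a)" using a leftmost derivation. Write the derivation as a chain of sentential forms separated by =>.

E => K => Y => (E) => (E^K) => (K^K) => (Y^K) => (a^K) => (a^Y) => (a^a)

E => K   [E ::= K]
K => Y   [K ::= Y]
Y => (E)   [Y ::= ( E )]
(E) => (E^K)   [E ::= E ^ K]
(E^K) => (K^K)   [E ::= K]
(K^K) => (Y^K)   [K ::= Y]
(Y^K) => (a^K)   [Y ::= a]
(a^K) => (a^Y)   [K ::= Y]
(a^Y) => (a^a)   [Y ::= a]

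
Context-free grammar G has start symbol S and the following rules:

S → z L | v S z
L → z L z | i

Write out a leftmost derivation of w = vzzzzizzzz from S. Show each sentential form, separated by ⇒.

S ⇒ vSz ⇒ vzLz ⇒ vzzLzz ⇒ vzzzLzzz ⇒ vzzzzLzzzz ⇒ vzzzzizzzz

S ⇒ vSz   [S → v S z]
vSz ⇒ vzLz   [S → z L]
vzLz ⇒ vzzLzz   [L → z L z]
vzzLzz ⇒ vzzzLzzz   [L → z L z]
vzzzLzzz ⇒ vzzzzLzzzz   [L → z L z]
vzzzzLzzzz ⇒ vzzzzizzzz   [L → i]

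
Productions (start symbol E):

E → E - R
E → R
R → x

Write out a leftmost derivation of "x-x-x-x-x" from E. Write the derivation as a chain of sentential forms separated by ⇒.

E⇒E-R⇒E-R-R⇒E-R-R-R⇒E-R-R-R-R⇒R-R-R-R-R⇒x-R-R-R-R⇒x-x-R-R-R⇒x-x-x-R-R⇒x-x-x-x-R⇒x-x-x-x-x

E ⇒ E-R   [E → E - R]
E-R ⇒ E-R-R   [E → E - R]
E-R-R ⇒ E-R-R-R   [E → E - R]
E-R-R-R ⇒ E-R-R-R-R   [E → E - R]
E-R-R-R-R ⇒ R-R-R-R-R   [E → R]
R-R-R-R-R ⇒ x-R-R-R-R   [R → x]
x-R-R-R-R ⇒ x-x-R-R-R   [R → x]
x-x-R-R-R ⇒ x-x-x-R-R   [R → x]
x-x-x-R-R ⇒ x-x-x-x-R   [R → x]
x-x-x-x-R ⇒ x-x-x-x-x   [R → x]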